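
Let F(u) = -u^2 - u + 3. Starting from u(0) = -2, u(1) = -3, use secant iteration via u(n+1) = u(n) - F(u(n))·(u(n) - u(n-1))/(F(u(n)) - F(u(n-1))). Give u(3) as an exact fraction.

F(-2) = 1, F(-3) = -3. u(2) = (-3) - (-3)·((-3) - (-2))/((-3) - 1) = -9/4.
F(-3) = -3, F(-9/4) = 3/16. u(3) = (-9/4) - (3/16)·((-9/4) - (-3))/((3/16) - (-3)) = -39/17.

-39/17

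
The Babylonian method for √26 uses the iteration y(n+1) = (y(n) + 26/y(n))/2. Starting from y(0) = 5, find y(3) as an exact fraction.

54100801/10610040

y(1) = (5 + 26/5)/2 = 51/10.
y(2) = (51/10 + 26/(51/10))/2 = 5201/1020.
y(3) = (5201/1020 + 26/(5201/1020))/2 = 54100801/10610040.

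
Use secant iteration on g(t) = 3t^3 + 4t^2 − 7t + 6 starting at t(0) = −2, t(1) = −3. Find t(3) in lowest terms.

−1173/466

g(−2) = 12, g(−3) = −18. t(2) = (−3) − (−18)·((−3) − (−2))/((−18) − 12) = −12/5.
g(−3) = −18, g(−12/5) = 546/125. t(3) = (−12/5) − (546/125)·((−12/5) − (−3))/((546/125) − (−18)) = −1173/466.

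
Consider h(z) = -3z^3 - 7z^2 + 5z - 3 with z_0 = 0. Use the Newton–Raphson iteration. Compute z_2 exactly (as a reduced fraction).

51/415

h'(z) = -9z^2 - 14z + 5.
h(0) = -3, h'(0) = 5, so z_1 = 0 - (-3)/5 = 3/5.
h(3/5) = -396/125, h'(3/5) = -166/25, so z_2 = (3/5) - (-396/125)/(-166/25) = 51/415.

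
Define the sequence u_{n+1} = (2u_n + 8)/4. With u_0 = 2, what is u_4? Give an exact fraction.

31/8

u_1 = (2·2 + 8)/4 = 3.
u_2 = (2·3 + 8)/4 = 7/2.
u_3 = (2·(7/2) + 8)/4 = 15/4.
u_4 = (2·(15/4) + 8)/4 = 31/8.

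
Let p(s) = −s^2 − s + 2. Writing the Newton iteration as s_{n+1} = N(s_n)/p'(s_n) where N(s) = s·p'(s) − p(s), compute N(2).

−6

p'(s) = −2s − 1.
N(s) = s·p'(s) − p(s) = s·(−2s − 1) − (−s^2 − s + 2) = −s^2 − 2.
N(2) = −6.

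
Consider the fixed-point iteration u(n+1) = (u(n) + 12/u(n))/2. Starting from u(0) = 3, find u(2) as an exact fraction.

u(1) = (3 + 12/3)/2 = 7/2.
u(2) = (7/2 + 12/(7/2))/2 = 97/28.

97/28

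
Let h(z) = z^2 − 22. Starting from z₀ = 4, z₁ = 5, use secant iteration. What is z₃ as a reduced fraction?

h(4) = −6, h(5) = 3. z₂ = 5 − 3·(5 − 4)/(3 − (−6)) = 14/3.
h(5) = 3, h(14/3) = −2/9. z₃ = (14/3) − (−2/9)·((14/3) − 5)/((−2/9) − 3) = 136/29.

136/29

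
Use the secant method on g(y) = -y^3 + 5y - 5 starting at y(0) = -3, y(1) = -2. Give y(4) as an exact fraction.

-53474/20381

g(-3) = 7, g(-2) = -7. y(2) = (-2) - (-7)·((-2) - (-3))/((-7) - 7) = -5/2.
g(-2) = -7, g(-5/2) = -15/8. y(3) = (-5/2) - (-15/8)·((-5/2) - (-2))/((-15/8) - (-7)) = -110/41.
g(-5/2) = -15/8, g(-110/41) = 61845/68921. y(4) = (-110/41) - (61845/68921)·((-110/41) - (-5/2))/((61845/68921) - (-15/8)) = -53474/20381.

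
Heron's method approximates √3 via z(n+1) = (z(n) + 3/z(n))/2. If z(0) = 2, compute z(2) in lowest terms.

z(1) = (2 + 3/2)/2 = 7/4.
z(2) = (7/4 + 3/(7/4))/2 = 97/56.

97/56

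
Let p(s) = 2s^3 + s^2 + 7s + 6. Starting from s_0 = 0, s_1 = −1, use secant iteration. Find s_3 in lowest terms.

−63/79

p(0) = 6, p(−1) = −2. s_2 = (−1) − (−2)·((−1) − 0)/((−2) − 6) = −3/4.
p(−1) = −2, p(−3/4) = 15/32. s_3 = (−3/4) − (15/32)·((−3/4) − (−1))/((15/32) − (−2)) = −63/79.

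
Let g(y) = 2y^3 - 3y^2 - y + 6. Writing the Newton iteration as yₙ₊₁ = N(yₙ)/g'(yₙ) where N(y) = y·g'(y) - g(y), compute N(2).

g'(y) = 6y^2 - 6y - 1.
N(y) = y·g'(y) - g(y) = y·(6y^2 - 6y - 1) - (2y^3 - 3y^2 - y + 6) = 4y^3 - 3y^2 - 6.
N(2) = 14.

14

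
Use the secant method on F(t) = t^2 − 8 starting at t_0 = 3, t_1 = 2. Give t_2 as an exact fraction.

14/5

F(3) = 1, F(2) = −4. t_2 = 2 − (−4)·(2 − 3)/((−4) − 1) = 14/5.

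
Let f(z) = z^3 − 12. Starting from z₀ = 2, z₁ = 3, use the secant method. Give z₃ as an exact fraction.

f(2) = −4, f(3) = 15. z₂ = 3 − 15·(3 − 2)/(15 − (−4)) = 42/19.
f(3) = 15, f(42/19) = −8220/6859. z₃ = (42/19) − (−8220/6859)·((42/19) − 3)/((−8220/6859) − 15) = 5602/2469.

5602/2469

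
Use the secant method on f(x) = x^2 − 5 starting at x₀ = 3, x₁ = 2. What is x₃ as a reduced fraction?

f(3) = 4, f(2) = −1. x₂ = 2 − (−1)·(2 − 3)/((−1) − 4) = 11/5.
f(2) = −1, f(11/5) = −4/25. x₃ = (11/5) − (−4/25)·((11/5) − 2)/((−4/25) − (−1)) = 47/21.

47/21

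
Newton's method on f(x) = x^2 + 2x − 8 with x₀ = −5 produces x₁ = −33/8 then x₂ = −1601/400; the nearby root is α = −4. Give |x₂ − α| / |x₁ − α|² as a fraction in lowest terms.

4/25

x₁ − α = −33/8 − (−4) = −33/8 + 4 = −1/8, so |x₁ − α| = 1/8.
x₂ − α = −1601/400 − (−4) = −1601/400 + 4 = −1/400, so |x₂ − α| = 1/400.
|x₁ − α|² = 1/64.
Ratio = (1/400) / (1/64) = 4/25.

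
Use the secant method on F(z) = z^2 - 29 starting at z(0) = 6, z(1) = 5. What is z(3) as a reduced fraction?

F(6) = 7, F(5) = -4. z(2) = 5 - (-4)·(5 - 6)/((-4) - 7) = 59/11.
F(5) = -4, F(59/11) = -28/121. z(3) = (59/11) - (-28/121)·((59/11) - 5)/((-28/121) - (-4)) = 307/57.

307/57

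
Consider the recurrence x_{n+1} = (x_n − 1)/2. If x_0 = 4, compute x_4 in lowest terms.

x_1 = (4 − 1)/2 = 3/2.
x_2 = ((3/2) − 1)/2 = 1/4.
x_3 = ((1/4) − 1)/2 = −3/8.
x_4 = ((−3/8) − 1)/2 = −11/16.

−11/16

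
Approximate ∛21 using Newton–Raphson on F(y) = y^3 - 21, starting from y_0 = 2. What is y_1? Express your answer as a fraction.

F'(y) = 3y^2.
F(2) = -13, F'(2) = 12, so y_1 = 2 - (-13)/12 = 37/12.

37/12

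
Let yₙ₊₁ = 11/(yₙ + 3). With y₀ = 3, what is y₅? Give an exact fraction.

8558/4017

y₁ = 11/(3 + 3) = 11/6.
y₂ = 11/(11/6 + 3) = 66/29.
y₃ = 11/(66/29 + 3) = 319/153.
y₄ = 11/(319/153 + 3) = 1683/778.
y₅ = 11/(1683/778 + 3) = 8558/4017.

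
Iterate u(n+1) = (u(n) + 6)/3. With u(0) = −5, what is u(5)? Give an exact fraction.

721/243

u(1) = ((−5) + 6)/3 = 1/3.
u(2) = ((1/3) + 6)/3 = 19/9.
u(3) = ((19/9) + 6)/3 = 73/27.
u(4) = ((73/27) + 6)/3 = 235/81.
u(5) = ((235/81) + 6)/3 = 721/243.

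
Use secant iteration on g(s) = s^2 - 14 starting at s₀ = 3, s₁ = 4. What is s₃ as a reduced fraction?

101/27

g(3) = -5, g(4) = 2. s₂ = 4 - 2·(4 - 3)/(2 - (-5)) = 26/7.
g(4) = 2, g(26/7) = -10/49. s₃ = (26/7) - (-10/49)·((26/7) - 4)/((-10/49) - 2) = 101/27.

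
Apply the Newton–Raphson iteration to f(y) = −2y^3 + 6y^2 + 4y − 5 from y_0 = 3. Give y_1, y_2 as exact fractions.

f'(y) = −6y^2 + 12y + 4.
f(3) = 7, f'(3) = −14, so y_1 = 3 − 7/(−14) = 7/2.
f(7/2) = −13/4, f'(7/2) = −55/2, so y_2 = (7/2) − (−13/4)/(−55/2) = 186/55.

y_1 = 7/2, y_2 = 186/55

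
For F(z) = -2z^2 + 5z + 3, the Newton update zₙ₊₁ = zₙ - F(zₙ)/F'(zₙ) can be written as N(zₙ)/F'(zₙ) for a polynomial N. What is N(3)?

-21

F'(z) = -4z + 5.
N(z) = z·F'(z) - F(z) = z·(-4z + 5) - (-2z^2 + 5z + 3) = -2z^2 - 3.
N(3) = -21.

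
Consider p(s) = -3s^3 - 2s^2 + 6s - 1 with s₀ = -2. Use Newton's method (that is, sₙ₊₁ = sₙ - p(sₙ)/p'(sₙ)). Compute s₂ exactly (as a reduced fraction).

-25015/13541

p'(s) = -9s^2 - 4s + 6.
p(-2) = 3, p'(-2) = -22, so s₁ = (-2) - 3/(-22) = -41/22.
p(-41/22) = 3087/10648, p'(-41/22) = -8617/484, so s₂ = (-41/22) - (3087/10648)/(-8617/484) = -25015/13541.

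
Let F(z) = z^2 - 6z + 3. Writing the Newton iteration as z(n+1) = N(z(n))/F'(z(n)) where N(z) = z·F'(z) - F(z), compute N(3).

F'(z) = 2z - 6.
N(z) = z·F'(z) - F(z) = z·(2z - 6) - (z^2 - 6z + 3) = z^2 - 3.
N(3) = 6.

6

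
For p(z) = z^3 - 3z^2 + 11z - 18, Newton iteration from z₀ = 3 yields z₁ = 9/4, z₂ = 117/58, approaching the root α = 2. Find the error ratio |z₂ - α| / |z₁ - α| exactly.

2/29

z₁ - α = 9/4 - 2 = 1/4, so |z₁ - α| = 1/4.
z₂ - α = 117/58 - 2 = 1/58, so |z₂ - α| = 1/58.
Ratio = (1/58) / (1/4) = 2/29.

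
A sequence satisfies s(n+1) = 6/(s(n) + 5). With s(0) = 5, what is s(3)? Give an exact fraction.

s(1) = 6/(5 + 5) = 3/5.
s(2) = 6/(3/5 + 5) = 15/14.
s(3) = 6/(15/14 + 5) = 84/85.

84/85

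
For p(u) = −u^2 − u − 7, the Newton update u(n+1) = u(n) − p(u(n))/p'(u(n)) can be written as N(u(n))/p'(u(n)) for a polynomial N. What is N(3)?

−2

p'(u) = −2u − 1.
N(u) = u·p'(u) − p(u) = u·(−2u − 1) − (−u^2 − u − 7) = −u^2 + 7.
N(3) = −2.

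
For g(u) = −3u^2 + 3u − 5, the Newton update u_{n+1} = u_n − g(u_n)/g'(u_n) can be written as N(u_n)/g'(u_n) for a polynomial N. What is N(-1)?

g'(u) = −6u + 3.
N(u) = u·g'(u) − g(u) = u·(−6u + 3) − (−3u^2 + 3u − 5) = −3u^2 + 5.
N(-1) = 2.

2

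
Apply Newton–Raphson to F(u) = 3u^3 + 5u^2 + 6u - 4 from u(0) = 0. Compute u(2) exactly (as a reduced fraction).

12/25

F'(u) = 9u^2 + 10u + 6.
F(0) = -4, F'(0) = 6, so u(1) = 0 - (-4)/6 = 2/3.
F(2/3) = 28/9, F'(2/3) = 50/3, so u(2) = (2/3) - (28/9)/(50/3) = 12/25.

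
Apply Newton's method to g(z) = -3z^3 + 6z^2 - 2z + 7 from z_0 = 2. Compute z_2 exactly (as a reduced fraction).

58615/26831

g'(z) = -9z^2 + 12z - 2.
g(2) = 3, g'(2) = -14, so z_1 = 2 - 3/(-14) = 31/14.
g(31/14) = -1593/2744, g'(31/14) = -3833/196, so z_2 = (31/14) - (-1593/2744)/(-3833/196) = 58615/26831.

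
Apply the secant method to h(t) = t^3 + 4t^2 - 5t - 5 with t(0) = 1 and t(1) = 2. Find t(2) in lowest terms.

19/14

h(1) = -5, h(2) = 9. t(2) = 2 - 9·(2 - 1)/(9 - (-5)) = 19/14.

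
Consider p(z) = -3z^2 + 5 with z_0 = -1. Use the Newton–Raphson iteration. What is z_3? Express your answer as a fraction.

-1921/1488

p'(z) = -6z.
p(-1) = 2, p'(-1) = 6, so z_1 = (-1) - 2/6 = -4/3.
p(-4/3) = -1/3, p'(-4/3) = 8, so z_2 = (-4/3) - (-1/3)/8 = -31/24.
p(-31/24) = -1/192, p'(-31/24) = 31/4, so z_3 = (-31/24) - (-1/192)/(31/4) = -1921/1488.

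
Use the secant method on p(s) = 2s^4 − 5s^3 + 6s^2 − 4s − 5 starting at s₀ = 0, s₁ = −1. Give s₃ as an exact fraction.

−15525/35177

p(0) = −5, p(−1) = 12. s₂ = (−1) − 12·((−1) − 0)/(12 − (−5)) = −5/17.
p(−1) = 12, p(−5/17) = −264120/83521. s₃ = (−5/17) − (−264120/83521)·((−5/17) − (−1))/((−264120/83521) − 12) = −15525/35177.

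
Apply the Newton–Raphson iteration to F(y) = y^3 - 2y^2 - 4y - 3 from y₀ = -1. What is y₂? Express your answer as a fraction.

F'(y) = 3y^2 - 4y - 4.
F(-1) = -2, F'(-1) = 3, so y₁ = (-1) - (-2)/3 = -1/3.
F(-1/3) = -52/27, F'(-1/3) = -7/3, so y₂ = (-1/3) - (-52/27)/(-7/3) = -73/63.

-73/63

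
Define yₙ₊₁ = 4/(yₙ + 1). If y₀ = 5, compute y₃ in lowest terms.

y₁ = 4/(5 + 1) = 2/3.
y₂ = 4/(2/3 + 1) = 12/5.
y₃ = 4/(12/5 + 1) = 20/17.

20/17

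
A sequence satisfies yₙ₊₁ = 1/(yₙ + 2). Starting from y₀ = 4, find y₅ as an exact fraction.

77/186

y₁ = 1/(4 + 2) = 1/6.
y₂ = 1/(1/6 + 2) = 6/13.
y₃ = 1/(6/13 + 2) = 13/32.
y₄ = 1/(13/32 + 2) = 32/77.
y₅ = 1/(32/77 + 2) = 77/186.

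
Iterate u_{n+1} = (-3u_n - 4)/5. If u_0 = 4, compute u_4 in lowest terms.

52/625

u_1 = (-3·4 - 4)/5 = -16/5.
u_2 = (-3·(-16/5) - 4)/5 = 28/25.
u_3 = (-3·(28/25) - 4)/5 = -184/125.
u_4 = (-3·(-184/125) - 4)/5 = 52/625.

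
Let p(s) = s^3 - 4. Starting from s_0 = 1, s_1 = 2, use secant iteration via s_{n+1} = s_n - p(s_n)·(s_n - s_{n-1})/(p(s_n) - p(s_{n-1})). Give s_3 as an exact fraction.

169/109

p(1) = -3, p(2) = 4. s_2 = 2 - 4·(2 - 1)/(4 - (-3)) = 10/7.
p(2) = 4, p(10/7) = -372/343. s_3 = (10/7) - (-372/343)·((10/7) - 2)/((-372/343) - 4) = 169/109.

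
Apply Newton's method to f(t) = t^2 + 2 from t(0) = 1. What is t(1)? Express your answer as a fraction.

f'(t) = 2t.
f(1) = 3, f'(1) = 2, so t(1) = 1 − 3/2 = −1/2.

−1/2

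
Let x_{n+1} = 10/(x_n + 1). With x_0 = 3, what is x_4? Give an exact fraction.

270/97

x_1 = 10/(3 + 1) = 5/2.
x_2 = 10/(5/2 + 1) = 20/7.
x_3 = 10/(20/7 + 1) = 70/27.
x_4 = 10/(70/27 + 1) = 270/97.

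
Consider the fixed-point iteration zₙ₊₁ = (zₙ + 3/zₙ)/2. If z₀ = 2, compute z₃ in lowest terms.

18817/10864

z₁ = (2 + 3/2)/2 = 7/4.
z₂ = (7/4 + 3/(7/4))/2 = 97/56.
z₃ = (97/56 + 3/(97/56))/2 = 18817/10864.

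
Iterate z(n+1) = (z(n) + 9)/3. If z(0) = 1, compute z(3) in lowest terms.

118/27

z(1) = (1 + 9)/3 = 10/3.
z(2) = ((10/3) + 9)/3 = 37/9.
z(3) = ((37/9) + 9)/3 = 118/27.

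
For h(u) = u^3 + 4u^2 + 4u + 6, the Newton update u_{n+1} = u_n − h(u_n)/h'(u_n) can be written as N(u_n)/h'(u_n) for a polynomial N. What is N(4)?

186

h'(u) = 3u^2 + 8u + 4.
N(u) = u·h'(u) − h(u) = u·(3u^2 + 8u + 4) − (u^3 + 4u^2 + 4u + 6) = 2u^3 + 4u^2 − 6.
N(4) = 186.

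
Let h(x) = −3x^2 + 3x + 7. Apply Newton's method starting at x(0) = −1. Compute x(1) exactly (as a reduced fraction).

h'(x) = −6x + 3.
h(−1) = 1, h'(−1) = 9, so x(1) = (−1) − 1/9 = −10/9.

−10/9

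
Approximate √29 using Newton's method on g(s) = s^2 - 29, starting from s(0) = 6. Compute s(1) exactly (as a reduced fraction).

g'(s) = 2s.
g(6) = 7, g'(6) = 12, so s(1) = 6 - 7/12 = 65/12.

65/12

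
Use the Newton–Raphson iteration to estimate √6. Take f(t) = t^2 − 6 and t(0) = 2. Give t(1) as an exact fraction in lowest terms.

f'(t) = 2t.
f(2) = −2, f'(2) = 4, so t(1) = 2 − (−2)/4 = 5/2.

5/2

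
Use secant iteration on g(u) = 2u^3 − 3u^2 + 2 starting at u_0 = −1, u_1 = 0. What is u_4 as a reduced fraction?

−16200/30031

g(−1) = −3, g(0) = 2. u_2 = 0 − 2·(0 − (−1))/(2 − (−3)) = −2/5.
g(0) = 2, g(−2/5) = 174/125. u_3 = (−2/5) − (174/125)·((−2/5) − 0)/((174/125) − 2) = −25/19.
g(−2/5) = 174/125, g(−25/19) = −53157/6859. u_4 = (−25/19) − (−53157/6859)·((−25/19) − (−2/5))/((−53157/6859) − (174/125)) = −16200/30031.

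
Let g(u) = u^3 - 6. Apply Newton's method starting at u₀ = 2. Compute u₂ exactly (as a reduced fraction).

g'(u) = 3u^2.
g(2) = 2, g'(2) = 12, so u₁ = 2 - 2/12 = 11/6.
g(11/6) = 35/216, g'(11/6) = 121/12, so u₂ = (11/6) - (35/216)/(121/12) = 1979/1089.

1979/1089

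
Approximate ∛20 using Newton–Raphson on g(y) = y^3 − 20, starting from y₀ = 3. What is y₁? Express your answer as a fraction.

g'(y) = 3y^2.
g(3) = 7, g'(3) = 27, so y₁ = 3 − 7/27 = 74/27.

74/27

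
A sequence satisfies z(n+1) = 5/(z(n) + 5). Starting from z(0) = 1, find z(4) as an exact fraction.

41/48

z(1) = 5/(1 + 5) = 5/6.
z(2) = 5/(5/6 + 5) = 6/7.
z(3) = 5/(6/7 + 5) = 35/41.
z(4) = 5/(35/41 + 5) = 41/48.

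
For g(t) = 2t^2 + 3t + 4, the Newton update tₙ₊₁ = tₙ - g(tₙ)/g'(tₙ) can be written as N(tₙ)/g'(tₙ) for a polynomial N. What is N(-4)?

g'(t) = 4t + 3.
N(t) = t·g'(t) - g(t) = t·(4t + 3) - (2t^2 + 3t + 4) = 2t^2 - 4.
N(-4) = 28.

28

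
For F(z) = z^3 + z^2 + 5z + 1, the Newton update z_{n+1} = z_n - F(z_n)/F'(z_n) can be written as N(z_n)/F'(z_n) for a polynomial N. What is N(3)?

F'(z) = 3z^2 + 2z + 5.
N(z) = z·F'(z) - F(z) = z·(3z^2 + 2z + 5) - (z^3 + z^2 + 5z + 1) = 2z^3 + z^2 - 1.
N(3) = 62.

62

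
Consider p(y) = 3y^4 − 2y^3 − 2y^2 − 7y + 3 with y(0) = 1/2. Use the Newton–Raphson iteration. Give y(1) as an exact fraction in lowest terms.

55/144

p'(y) = 12y^3 − 6y^2 − 4y − 7.
p(1/2) = −17/16, p'(1/2) = −9, so y(1) = (1/2) − (−17/16)/(−9) = 55/144.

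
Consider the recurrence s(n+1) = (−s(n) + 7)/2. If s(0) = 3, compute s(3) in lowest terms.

9/4

s(1) = (−3 + 7)/2 = 2.
s(2) = (−2 + 7)/2 = 5/2.
s(3) = (−(5/2) + 7)/2 = 9/4.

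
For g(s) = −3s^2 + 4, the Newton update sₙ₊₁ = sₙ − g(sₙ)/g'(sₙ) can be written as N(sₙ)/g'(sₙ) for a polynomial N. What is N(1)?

−7

g'(s) = −6s.
N(s) = s·g'(s) − g(s) = s·(−6s) − (−3s^2 + 4) = −3s^2 − 4.
N(1) = −7.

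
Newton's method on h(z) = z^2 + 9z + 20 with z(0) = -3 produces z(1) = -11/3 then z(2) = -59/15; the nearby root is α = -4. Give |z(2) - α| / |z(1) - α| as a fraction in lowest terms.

z(1) - α = -11/3 - (-4) = -11/3 + 4 = 1/3, so |z(1) - α| = 1/3.
z(2) - α = -59/15 - (-4) = -59/15 + 4 = 1/15, so |z(2) - α| = 1/15.
Ratio = (1/15) / (1/3) = 1/5.

1/5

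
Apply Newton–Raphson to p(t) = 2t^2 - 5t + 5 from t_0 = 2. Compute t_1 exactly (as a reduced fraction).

p'(t) = 4t - 5.
p(2) = 3, p'(2) = 3, so t_1 = 2 - 3/3 = 1.

1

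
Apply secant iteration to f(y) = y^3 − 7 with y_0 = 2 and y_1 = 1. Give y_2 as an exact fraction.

13/7

f(2) = 1, f(1) = −6. y_2 = 1 − (−6)·(1 − 2)/((−6) − 1) = 13/7.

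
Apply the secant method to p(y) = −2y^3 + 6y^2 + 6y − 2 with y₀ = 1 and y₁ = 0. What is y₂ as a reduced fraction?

1/5

p(1) = 8, p(0) = −2. y₂ = 0 − (−2)·(0 − 1)/((−2) − 8) = 1/5.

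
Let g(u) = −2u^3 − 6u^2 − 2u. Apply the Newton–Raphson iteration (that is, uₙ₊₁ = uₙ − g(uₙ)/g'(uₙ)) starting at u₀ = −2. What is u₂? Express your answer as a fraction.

g'(u) = −6u^2 − 12u − 2.
g(−2) = −4, g'(−2) = −2, so u₁ = (−2) − (−4)/(−2) = −4.
g(−4) = 40, g'(−4) = −50, so u₂ = (−4) − 40/(−50) = −16/5.

−16/5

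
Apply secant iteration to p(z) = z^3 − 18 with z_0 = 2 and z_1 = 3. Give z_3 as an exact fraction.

p(2) = −10, p(3) = 9. z_2 = 3 − 9·(3 − 2)/(9 − (−10)) = 48/19.
p(3) = 9, p(48/19) = −12870/6859. z_3 = (48/19) − (−12870/6859)·((48/19) − 3)/((−12870/6859) − 9) = 2402/921.

2402/921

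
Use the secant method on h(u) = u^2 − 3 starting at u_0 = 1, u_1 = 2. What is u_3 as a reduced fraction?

h(1) = −2, h(2) = 1. u_2 = 2 − 1·(2 − 1)/(1 − (−2)) = 5/3.
h(2) = 1, h(5/3) = −2/9. u_3 = (5/3) − (−2/9)·((5/3) − 2)/((−2/9) − 1) = 19/11.

19/11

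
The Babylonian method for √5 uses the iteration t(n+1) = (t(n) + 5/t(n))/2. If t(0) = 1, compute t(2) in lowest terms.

7/3

t(1) = (1 + 5/1)/2 = 3.
t(2) = (3 + 5/3)/2 = 7/3.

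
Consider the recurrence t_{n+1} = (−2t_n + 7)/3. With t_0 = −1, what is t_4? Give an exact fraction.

t_1 = (−2·(−1) + 7)/3 = 3.
t_2 = (−2·3 + 7)/3 = 1/3.
t_3 = (−2·(1/3) + 7)/3 = 19/9.
t_4 = (−2·(19/9) + 7)/3 = 25/27.

25/27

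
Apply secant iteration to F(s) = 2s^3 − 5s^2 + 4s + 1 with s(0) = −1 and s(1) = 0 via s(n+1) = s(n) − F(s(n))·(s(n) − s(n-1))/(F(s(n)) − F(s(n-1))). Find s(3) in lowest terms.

−121/541

F(−1) = −10, F(0) = 1. s(2) = 0 − 1·(0 − (−1))/(1 − (−10)) = −1/11.
F(0) = 1, F(−1/11) = 790/1331. s(3) = (−1/11) − (790/1331)·((−1/11) − 0)/((790/1331) − 1) = −121/541.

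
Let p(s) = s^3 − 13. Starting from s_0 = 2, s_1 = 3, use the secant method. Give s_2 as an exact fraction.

43/19

p(2) = −5, p(3) = 14. s_2 = 3 − 14·(3 − 2)/(14 − (−5)) = 43/19.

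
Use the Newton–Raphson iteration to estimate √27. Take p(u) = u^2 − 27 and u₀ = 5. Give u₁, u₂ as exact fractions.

p'(u) = 2u.
p(5) = −2, p'(5) = 10, so u₁ = 5 − (−2)/10 = 26/5.
p(26/5) = 1/25, p'(26/5) = 52/5, so u₂ = (26/5) − (1/25)/(52/5) = 1351/260.

u₁ = 26/5, u₂ = 1351/260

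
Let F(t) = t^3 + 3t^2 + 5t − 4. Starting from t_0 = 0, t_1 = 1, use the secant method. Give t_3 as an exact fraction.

F(0) = −4, F(1) = 5. t_2 = 1 − 5·(1 − 0)/(5 − (−4)) = 4/9.
F(1) = 5, F(4/9) = −800/729. t_3 = (4/9) − (−800/729)·((4/9) − 1)/((−800/729) − 5) = 484/889.

484/889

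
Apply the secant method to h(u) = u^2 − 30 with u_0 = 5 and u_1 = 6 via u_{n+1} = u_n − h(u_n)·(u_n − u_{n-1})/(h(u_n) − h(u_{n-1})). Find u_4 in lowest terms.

h(5) = −5, h(6) = 6. u_2 = 6 − 6·(6 − 5)/(6 − (−5)) = 60/11.
h(6) = 6, h(60/11) = −30/121. u_3 = (60/11) − (−30/121)·((60/11) − 6)/((−30/121) − 6) = 115/21.
h(60/11) = −30/121, h(115/21) = −5/441. u_4 = (115/21) − (−5/441)·((115/21) − (60/11))/((−5/441) − (−30/121)) = 2766/505.

2766/505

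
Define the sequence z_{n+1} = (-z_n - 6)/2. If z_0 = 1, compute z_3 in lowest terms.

z_1 = (-1 - 6)/2 = -7/2.
z_2 = (-(-7/2) - 6)/2 = -5/4.
z_3 = (-(-5/4) - 6)/2 = -19/8.

-19/8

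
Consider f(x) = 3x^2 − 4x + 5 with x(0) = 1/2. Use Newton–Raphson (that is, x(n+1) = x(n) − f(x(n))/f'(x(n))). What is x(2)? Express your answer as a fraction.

787/344

f'(x) = 6x − 4.
f(1/2) = 15/4, f'(1/2) = −1, so x(1) = (1/2) − (15/4)/(−1) = 17/4.
f(17/4) = 675/16, f'(17/4) = 43/2, so x(2) = (17/4) − (675/16)/(43/2) = 787/344.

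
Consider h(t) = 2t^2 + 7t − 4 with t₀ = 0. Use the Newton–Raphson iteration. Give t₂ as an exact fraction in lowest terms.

228/455

h'(t) = 4t + 7.
h(0) = −4, h'(0) = 7, so t₁ = 0 − (−4)/7 = 4/7.
h(4/7) = 32/49, h'(4/7) = 65/7, so t₂ = (4/7) − (32/49)/(65/7) = 228/455.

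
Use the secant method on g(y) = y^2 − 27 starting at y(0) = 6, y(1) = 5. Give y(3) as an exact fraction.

g(6) = 9, g(5) = −2. y(2) = 5 − (−2)·(5 − 6)/((−2) − 9) = 57/11.
g(5) = −2, g(57/11) = −18/121. y(3) = (57/11) − (−18/121)·((57/11) − 5)/((−18/121) − (−2)) = 291/56.

291/56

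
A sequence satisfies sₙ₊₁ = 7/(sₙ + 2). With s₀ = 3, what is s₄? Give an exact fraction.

s₁ = 7/(3 + 2) = 7/5.
s₂ = 7/(7/5 + 2) = 35/17.
s₃ = 7/(35/17 + 2) = 119/69.
s₄ = 7/(119/69 + 2) = 483/257.

483/257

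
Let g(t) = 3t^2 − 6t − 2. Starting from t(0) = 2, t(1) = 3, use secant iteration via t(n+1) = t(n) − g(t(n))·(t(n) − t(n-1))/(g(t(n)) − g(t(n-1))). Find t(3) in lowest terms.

g(2) = −2, g(3) = 7. t(2) = 3 − 7·(3 − 2)/(7 − (−2)) = 20/9.
g(3) = 7, g(20/9) = −14/27. t(3) = (20/9) − (−14/27)·((20/9) − 3)/((−14/27) − 7) = 66/29.

66/29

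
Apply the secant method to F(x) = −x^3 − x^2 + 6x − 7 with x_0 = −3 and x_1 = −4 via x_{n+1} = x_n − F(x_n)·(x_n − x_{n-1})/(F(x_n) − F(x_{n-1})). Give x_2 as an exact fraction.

−79/24

F(−3) = −7, F(−4) = 17. x_2 = (−4) − 17·((−4) − (−3))/(17 − (−7)) = −79/24.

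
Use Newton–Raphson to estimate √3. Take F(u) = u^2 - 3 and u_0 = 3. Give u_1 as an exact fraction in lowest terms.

2

F'(u) = 2u.
F(3) = 6, F'(3) = 6, so u_1 = 3 - 6/6 = 2.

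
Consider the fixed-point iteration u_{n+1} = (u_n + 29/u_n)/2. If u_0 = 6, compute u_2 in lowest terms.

u_1 = (6 + 29/6)/2 = 65/12.
u_2 = (65/12 + 29/(65/12))/2 = 8401/1560.

8401/1560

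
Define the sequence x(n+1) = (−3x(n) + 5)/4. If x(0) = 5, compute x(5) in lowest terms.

x(1) = (−3·5 + 5)/4 = −5/2.
x(2) = (−3·(−5/2) + 5)/4 = 25/8.
x(3) = (−3·(25/8) + 5)/4 = −35/32.
x(4) = (−3·(−35/32) + 5)/4 = 265/128.
x(5) = (−3·(265/128) + 5)/4 = −155/512.

−155/512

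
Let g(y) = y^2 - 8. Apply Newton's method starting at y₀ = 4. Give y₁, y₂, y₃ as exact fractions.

g'(y) = 2y.
g(4) = 8, g'(4) = 8, so y₁ = 4 - 8/8 = 3.
g(3) = 1, g'(3) = 6, so y₂ = 3 - 1/6 = 17/6.
g(17/6) = 1/36, g'(17/6) = 17/3, so y₃ = (17/6) - (1/36)/(17/3) = 577/204.

y₁ = 3, y₂ = 17/6, y₃ = 577/204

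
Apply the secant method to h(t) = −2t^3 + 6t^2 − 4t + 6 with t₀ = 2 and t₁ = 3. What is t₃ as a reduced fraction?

29/11

h(2) = 6, h(3) = −6. t₂ = 3 − (−6)·(3 − 2)/((−6) − 6) = 5/2.
h(3) = −6, h(5/2) = 9/4. t₃ = (5/2) − (9/4)·((5/2) − 3)/((9/4) − (−6)) = 29/11.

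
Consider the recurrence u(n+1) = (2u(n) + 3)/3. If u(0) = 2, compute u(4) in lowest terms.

227/81

u(1) = (2·2 + 3)/3 = 7/3.
u(2) = (2·(7/3) + 3)/3 = 23/9.
u(3) = (2·(23/9) + 3)/3 = 73/27.
u(4) = (2·(73/27) + 3)/3 = 227/81.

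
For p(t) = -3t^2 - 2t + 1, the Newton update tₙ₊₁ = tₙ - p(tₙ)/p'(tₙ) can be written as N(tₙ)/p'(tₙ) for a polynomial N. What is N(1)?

-4

p'(t) = -6t - 2.
N(t) = t·p'(t) - p(t) = t·(-6t - 2) - (-3t^2 - 2t + 1) = -3t^2 - 1.
N(1) = -4.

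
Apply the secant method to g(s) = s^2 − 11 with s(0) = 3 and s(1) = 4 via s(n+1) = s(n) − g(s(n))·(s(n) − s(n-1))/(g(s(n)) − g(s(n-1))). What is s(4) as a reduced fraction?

3907/1178

g(3) = −2, g(4) = 5. s(2) = 4 − 5·(4 − 3)/(5 − (−2)) = 23/7.
g(4) = 5, g(23/7) = −10/49. s(3) = (23/7) − (−10/49)·((23/7) − 4)/((−10/49) − 5) = 169/51.
g(23/7) = −10/49, g(169/51) = −50/2601. s(4) = (169/51) − (−50/2601)·((169/51) − (23/7))/((−50/2601) − (−10/49)) = 3907/1178.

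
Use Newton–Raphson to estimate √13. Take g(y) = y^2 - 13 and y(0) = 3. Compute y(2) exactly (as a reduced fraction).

g'(y) = 2y.
g(3) = -4, g'(3) = 6, so y(1) = 3 - (-4)/6 = 11/3.
g(11/3) = 4/9, g'(11/3) = 22/3, so y(2) = (11/3) - (4/9)/(22/3) = 119/33.

119/33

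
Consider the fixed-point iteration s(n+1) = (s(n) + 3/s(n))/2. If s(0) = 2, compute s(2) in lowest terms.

s(1) = (2 + 3/2)/2 = 7/4.
s(2) = (7/4 + 3/(7/4))/2 = 97/56.

97/56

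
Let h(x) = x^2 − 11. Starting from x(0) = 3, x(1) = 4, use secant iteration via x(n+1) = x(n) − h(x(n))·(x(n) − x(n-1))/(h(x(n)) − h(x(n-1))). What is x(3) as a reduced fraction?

169/51

h(3) = −2, h(4) = 5. x(2) = 4 − 5·(4 − 3)/(5 − (−2)) = 23/7.
h(4) = 5, h(23/7) = −10/49. x(3) = (23/7) − (−10/49)·((23/7) − 4)/((−10/49) − 5) = 169/51.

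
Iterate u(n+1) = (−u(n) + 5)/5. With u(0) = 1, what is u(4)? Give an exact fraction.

u(1) = (−1 + 5)/5 = 4/5.
u(2) = (−(4/5) + 5)/5 = 21/25.
u(3) = (−(21/25) + 5)/5 = 104/125.
u(4) = (−(104/125) + 5)/5 = 521/625.

521/625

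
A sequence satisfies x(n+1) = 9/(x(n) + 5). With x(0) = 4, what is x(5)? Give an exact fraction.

747/532

x(1) = 9/(4 + 5) = 1.
x(2) = 9/(1 + 5) = 3/2.
x(3) = 9/(3/2 + 5) = 18/13.
x(4) = 9/(18/13 + 5) = 117/83.
x(5) = 9/(117/83 + 5) = 747/532.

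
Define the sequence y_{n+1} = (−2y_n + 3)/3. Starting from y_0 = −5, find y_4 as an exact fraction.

−41/81

y_1 = (−2·(−5) + 3)/3 = 13/3.
y_2 = (−2·(13/3) + 3)/3 = −17/9.
y_3 = (−2·(−17/9) + 3)/3 = 61/27.
y_4 = (−2·(61/27) + 3)/3 = −41/81.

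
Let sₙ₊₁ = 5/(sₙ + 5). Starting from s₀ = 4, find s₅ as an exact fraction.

s₁ = 5/(4 + 5) = 5/9.
s₂ = 5/(5/9 + 5) = 9/10.
s₃ = 5/(9/10 + 5) = 50/59.
s₄ = 5/(50/59 + 5) = 59/69.
s₅ = 5/(59/69 + 5) = 345/404.

345/404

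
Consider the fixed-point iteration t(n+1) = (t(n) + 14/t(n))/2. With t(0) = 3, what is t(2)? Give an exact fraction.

t(1) = (3 + 14/3)/2 = 23/6.
t(2) = (23/6 + 14/(23/6))/2 = 1033/276.

1033/276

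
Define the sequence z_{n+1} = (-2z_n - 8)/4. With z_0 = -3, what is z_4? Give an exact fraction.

-23/16

z_1 = (-2·(-3) - 8)/4 = -1/2.
z_2 = (-2·(-1/2) - 8)/4 = -7/4.
z_3 = (-2·(-7/4) - 8)/4 = -9/8.
z_4 = (-2·(-9/8) - 8)/4 = -23/16.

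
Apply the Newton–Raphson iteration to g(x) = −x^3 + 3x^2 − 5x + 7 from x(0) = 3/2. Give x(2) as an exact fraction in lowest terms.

g'(x) = −3x^2 + 6x − 5.
g(3/2) = 23/8, g'(3/2) = −11/4, so x(1) = (3/2) − (23/8)/(−11/4) = 28/11.
g(28/11) = −3703/1331, g'(28/11) = −1109/121, so x(2) = (28/11) − (−3703/1331)/(−1109/121) = 27349/12199.

27349/12199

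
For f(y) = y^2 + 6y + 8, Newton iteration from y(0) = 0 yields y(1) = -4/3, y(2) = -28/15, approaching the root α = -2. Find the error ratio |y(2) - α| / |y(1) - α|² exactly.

y(1) - α = -4/3 - (-2) = -4/3 + 2 = 2/3, so |y(1) - α| = 2/3.
y(2) - α = -28/15 - (-2) = -28/15 + 2 = 2/15, so |y(2) - α| = 2/15.
|y(1) - α|² = 4/9.
Ratio = (2/15) / (4/9) = 3/10.

3/10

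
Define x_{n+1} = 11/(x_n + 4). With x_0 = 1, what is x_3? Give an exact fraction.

x_1 = 11/(1 + 4) = 11/5.
x_2 = 11/(11/5 + 4) = 55/31.
x_3 = 11/(55/31 + 4) = 341/179.

341/179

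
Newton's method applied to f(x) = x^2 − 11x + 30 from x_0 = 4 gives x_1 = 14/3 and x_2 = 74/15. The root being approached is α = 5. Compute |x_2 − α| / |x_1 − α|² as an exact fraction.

3/5

x_1 − α = 14/3 − 5 = −1/3, so |x_1 − α| = 1/3.
x_2 − α = 74/15 − 5 = −1/15, so |x_2 − α| = 1/15.
|x_1 − α|² = 1/9.
Ratio = (1/15) / (1/9) = 3/5.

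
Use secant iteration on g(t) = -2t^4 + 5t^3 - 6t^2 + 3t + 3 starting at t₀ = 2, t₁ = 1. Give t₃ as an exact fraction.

778/403

g(2) = -7, g(1) = 3. t₂ = 1 - 3·(1 - 2)/(3 - (-7)) = 13/10.
g(1) = 3, g(13/10) = 2541/1250. t₃ = (13/10) - (2541/1250)·((13/10) - 1)/((2541/1250) - 3) = 778/403.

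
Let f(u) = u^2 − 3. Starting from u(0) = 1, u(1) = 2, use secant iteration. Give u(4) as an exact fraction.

97/56

f(1) = −2, f(2) = 1. u(2) = 2 − 1·(2 − 1)/(1 − (−2)) = 5/3.
f(2) = 1, f(5/3) = −2/9. u(3) = (5/3) − (−2/9)·((5/3) − 2)/((−2/9) − 1) = 19/11.
f(5/3) = −2/9, f(19/11) = −2/121. u(4) = (19/11) − (−2/121)·((19/11) − (5/3))/((−2/121) − (−2/9)) = 97/56.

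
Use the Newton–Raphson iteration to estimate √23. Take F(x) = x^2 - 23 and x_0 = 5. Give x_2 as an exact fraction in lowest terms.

F'(x) = 2x.
F(5) = 2, F'(5) = 10, so x_1 = 5 - 2/10 = 24/5.
F(24/5) = 1/25, F'(24/5) = 48/5, so x_2 = (24/5) - (1/25)/(48/5) = 1151/240.

1151/240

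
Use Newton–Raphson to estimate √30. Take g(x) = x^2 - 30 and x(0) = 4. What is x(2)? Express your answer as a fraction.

g'(x) = 2x.
g(4) = -14, g'(4) = 8, so x(1) = 4 - (-14)/8 = 23/4.
g(23/4) = 49/16, g'(23/4) = 23/2, so x(2) = (23/4) - (49/16)/(23/2) = 1009/184.

1009/184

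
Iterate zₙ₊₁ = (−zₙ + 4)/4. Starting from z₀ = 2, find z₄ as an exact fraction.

103/128

z₁ = (−2 + 4)/4 = 1/2.
z₂ = (−(1/2) + 4)/4 = 7/8.
z₃ = (−(7/8) + 4)/4 = 25/32.
z₄ = (−(25/32) + 4)/4 = 103/128.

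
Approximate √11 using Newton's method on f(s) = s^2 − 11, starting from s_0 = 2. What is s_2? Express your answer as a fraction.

401/120

f'(s) = 2s.
f(2) = −7, f'(2) = 4, so s_1 = 2 − (−7)/4 = 15/4.
f(15/4) = 49/16, f'(15/4) = 15/2, so s_2 = (15/4) − (49/16)/(15/2) = 401/120.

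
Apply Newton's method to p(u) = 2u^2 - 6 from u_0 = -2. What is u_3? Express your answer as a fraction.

p'(u) = 4u.
p(-2) = 2, p'(-2) = -8, so u_1 = (-2) - 2/(-8) = -7/4.
p(-7/4) = 1/8, p'(-7/4) = -7, so u_2 = (-7/4) - (1/8)/(-7) = -97/56.
p(-97/56) = 1/1568, p'(-97/56) = -97/14, so u_3 = (-97/56) - (1/1568)/(-97/14) = -18817/10864.

-18817/10864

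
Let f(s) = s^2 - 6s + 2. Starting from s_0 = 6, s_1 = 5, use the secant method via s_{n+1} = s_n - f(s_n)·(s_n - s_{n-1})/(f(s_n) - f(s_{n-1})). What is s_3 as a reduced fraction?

130/23

f(6) = 2, f(5) = -3. s_2 = 5 - (-3)·(5 - 6)/((-3) - 2) = 28/5.
f(5) = -3, f(28/5) = -6/25. s_3 = (28/5) - (-6/25)·((28/5) - 5)/((-6/25) - (-3)) = 130/23.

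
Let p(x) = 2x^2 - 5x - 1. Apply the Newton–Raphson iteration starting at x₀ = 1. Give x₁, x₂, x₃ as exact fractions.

p'(x) = 4x - 5.
p(1) = -4, p'(1) = -1, so x₁ = 1 - (-4)/(-1) = -3.
p(-3) = 32, p'(-3) = -17, so x₂ = (-3) - 32/(-17) = -19/17.
p(-19/17) = 2048/289, p'(-19/17) = -161/17, so x₃ = (-19/17) - (2048/289)/(-161/17) = -1011/2737.

x₁ = -3, x₂ = -19/17, x₃ = -1011/2737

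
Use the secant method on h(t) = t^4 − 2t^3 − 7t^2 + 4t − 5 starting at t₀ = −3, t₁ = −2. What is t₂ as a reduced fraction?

h(−3) = 55, h(−2) = −9. t₂ = (−2) − (−9)·((−2) − (−3))/((−9) − 55) = −137/64.

−137/64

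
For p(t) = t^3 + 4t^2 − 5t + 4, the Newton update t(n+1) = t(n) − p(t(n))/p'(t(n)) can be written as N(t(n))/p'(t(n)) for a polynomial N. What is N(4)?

188

p'(t) = 3t^2 + 8t − 5.
N(t) = t·p'(t) − p(t) = t·(3t^2 + 8t − 5) − (t^3 + 4t^2 − 5t + 4) = 2t^3 + 4t^2 − 4.
N(4) = 188.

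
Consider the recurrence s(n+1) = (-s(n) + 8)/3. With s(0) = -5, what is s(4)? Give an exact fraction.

155/81

s(1) = (-(-5) + 8)/3 = 13/3.
s(2) = (-(13/3) + 8)/3 = 11/9.
s(3) = (-(11/9) + 8)/3 = 61/27.
s(4) = (-(61/27) + 8)/3 = 155/81.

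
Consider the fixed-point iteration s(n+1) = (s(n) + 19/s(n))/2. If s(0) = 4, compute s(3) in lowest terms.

11916881/2733920

s(1) = (4 + 19/4)/2 = 35/8.
s(2) = (35/8 + 19/(35/8))/2 = 2441/560.
s(3) = (2441/560 + 19/(2441/560))/2 = 11916881/2733920.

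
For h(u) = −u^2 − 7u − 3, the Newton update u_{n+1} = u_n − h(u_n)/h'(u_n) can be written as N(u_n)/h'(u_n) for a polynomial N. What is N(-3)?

h'(u) = −2u − 7.
N(u) = u·h'(u) − h(u) = u·(−2u − 7) − (−u^2 − 7u − 3) = −u^2 + 3.
N(-3) = −6.

−6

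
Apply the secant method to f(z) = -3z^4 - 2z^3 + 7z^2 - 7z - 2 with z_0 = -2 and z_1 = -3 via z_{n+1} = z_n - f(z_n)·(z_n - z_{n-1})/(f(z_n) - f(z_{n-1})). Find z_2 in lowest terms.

f(-2) = 8, f(-3) = -107. z_2 = (-3) - (-107)·((-3) - (-2))/((-107) - 8) = -238/115.

-238/115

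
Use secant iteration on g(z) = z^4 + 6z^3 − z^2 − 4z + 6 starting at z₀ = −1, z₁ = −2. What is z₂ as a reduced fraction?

g(−1) = 4, g(−2) = −22. z₂ = (−2) − (−22)·((−2) − (−1))/((−22) − 4) = −15/13.

−15/13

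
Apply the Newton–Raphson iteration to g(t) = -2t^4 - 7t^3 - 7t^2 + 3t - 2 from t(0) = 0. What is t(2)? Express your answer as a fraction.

174/487

g'(t) = -8t^3 - 21t^2 - 14t + 3.
g(0) = -2, g'(0) = 3, so t(1) = 0 - (-2)/3 = 2/3.
g(2/3) = -452/81, g'(2/3) = -487/27, so t(2) = (2/3) - (-452/81)/(-487/27) = 174/487.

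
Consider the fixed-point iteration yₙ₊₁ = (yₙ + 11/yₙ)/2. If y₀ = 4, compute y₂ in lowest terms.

1433/432

y₁ = (4 + 11/4)/2 = 27/8.
y₂ = (27/8 + 11/(27/8))/2 = 1433/432.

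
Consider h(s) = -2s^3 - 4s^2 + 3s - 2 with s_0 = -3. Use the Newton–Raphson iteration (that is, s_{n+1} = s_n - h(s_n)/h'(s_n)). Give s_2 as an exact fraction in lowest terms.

-1068854/396495

h'(s) = -6s^2 - 8s + 3.
h(-3) = 7, h'(-3) = -27, so s_1 = (-3) - 7/(-27) = -74/27.
h(-74/27) = 17836/19683, h'(-74/27) = -4895/243, so s_2 = (-74/27) - (17836/19683)/(-4895/243) = -1068854/396495.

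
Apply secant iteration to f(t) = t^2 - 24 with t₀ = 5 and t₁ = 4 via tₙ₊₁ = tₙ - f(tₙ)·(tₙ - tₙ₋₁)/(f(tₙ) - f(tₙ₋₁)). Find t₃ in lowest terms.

f(5) = 1, f(4) = -8. t₂ = 4 - (-8)·(4 - 5)/((-8) - 1) = 44/9.
f(4) = -8, f(44/9) = -8/81. t₃ = (44/9) - (-8/81)·((44/9) - 4)/((-8/81) - (-8)) = 49/10.

49/10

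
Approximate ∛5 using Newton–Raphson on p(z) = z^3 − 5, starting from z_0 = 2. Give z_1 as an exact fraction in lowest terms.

7/4

p'(z) = 3z^2.
p(2) = 3, p'(2) = 12, so z_1 = 2 − 3/12 = 7/4.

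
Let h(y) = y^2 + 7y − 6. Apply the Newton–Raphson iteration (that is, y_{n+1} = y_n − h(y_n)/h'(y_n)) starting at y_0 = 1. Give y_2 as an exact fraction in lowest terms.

535/693

h'(y) = 2y + 7.
h(1) = 2, h'(1) = 9, so y_1 = 1 − 2/9 = 7/9.
h(7/9) = 4/81, h'(7/9) = 77/9, so y_2 = (7/9) − (4/81)/(77/9) = 535/693.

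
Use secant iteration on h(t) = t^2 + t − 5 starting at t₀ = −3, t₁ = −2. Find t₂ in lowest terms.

−11/4

h(−3) = 1, h(−2) = −3. t₂ = (−2) − (−3)·((−2) − (−3))/((−3) − 1) = −11/4.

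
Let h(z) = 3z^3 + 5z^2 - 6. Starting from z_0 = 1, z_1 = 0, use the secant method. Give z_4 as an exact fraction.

h(1) = 2, h(0) = -6. z_2 = 0 - (-6)·(0 - 1)/((-6) - 2) = 3/4.
h(0) = -6, h(3/4) = -123/64. z_3 = (3/4) - (-123/64)·((3/4) - 0)/((-123/64) - (-6)) = 32/29.
h(3/4) = -123/64, h(32/29) = 100450/24389. z_4 = (32/29) - (100450/24389)·((32/29) - (3/4))/((100450/24389) - (-123/64)) = 198336/229967.

198336/229967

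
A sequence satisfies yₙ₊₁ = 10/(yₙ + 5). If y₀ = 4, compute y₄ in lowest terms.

y₁ = 10/(4 + 5) = 10/9.
y₂ = 10/(10/9 + 5) = 18/11.
y₃ = 10/(18/11 + 5) = 110/73.
y₄ = 10/(110/73 + 5) = 146/95.

146/95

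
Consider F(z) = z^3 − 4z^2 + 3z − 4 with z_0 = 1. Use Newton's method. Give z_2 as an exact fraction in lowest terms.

−1/7

F'(z) = 3z^2 − 8z + 3.
F(1) = −4, F'(1) = −2, so z_1 = 1 − (−4)/(−2) = −1.
F(−1) = −12, F'(−1) = 14, so z_2 = (−1) − (−12)/14 = −1/7.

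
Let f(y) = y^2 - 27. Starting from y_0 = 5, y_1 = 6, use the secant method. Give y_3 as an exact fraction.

213/41

f(5) = -2, f(6) = 9. y_2 = 6 - 9·(6 - 5)/(9 - (-2)) = 57/11.
f(6) = 9, f(57/11) = -18/121. y_3 = (57/11) - (-18/121)·((57/11) - 6)/((-18/121) - 9) = 213/41.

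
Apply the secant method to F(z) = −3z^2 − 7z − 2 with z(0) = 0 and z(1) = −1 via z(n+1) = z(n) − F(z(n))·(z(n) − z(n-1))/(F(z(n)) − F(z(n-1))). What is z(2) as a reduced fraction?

−1/2

F(0) = −2, F(−1) = 2. z(2) = (−1) − 2·((−1) − 0)/(2 − (−2)) = −1/2.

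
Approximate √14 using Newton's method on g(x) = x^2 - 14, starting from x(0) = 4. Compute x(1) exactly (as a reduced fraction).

g'(x) = 2x.
g(4) = 2, g'(4) = 8, so x(1) = 4 - 2/8 = 15/4.

15/4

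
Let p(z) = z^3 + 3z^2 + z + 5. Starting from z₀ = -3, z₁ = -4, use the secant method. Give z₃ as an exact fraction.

p(-3) = 2, p(-4) = -15. z₂ = (-4) - (-15)·((-4) - (-3))/((-15) - 2) = -53/17.
p(-4) = -15, p(-53/17) = 3630/4913. z₃ = (-53/17) - (3630/4913)·((-53/17) - (-4))/((3630/4913) - (-15)) = -3257/1031.

-3257/1031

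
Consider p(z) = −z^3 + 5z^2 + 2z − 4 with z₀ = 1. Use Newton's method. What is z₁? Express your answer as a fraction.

p'(z) = −3z^2 + 10z + 2.
p(1) = 2, p'(1) = 9, so z₁ = 1 − 2/9 = 7/9.

7/9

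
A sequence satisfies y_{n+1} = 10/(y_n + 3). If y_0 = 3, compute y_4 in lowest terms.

180/89

y_1 = 10/(3 + 3) = 5/3.
y_2 = 10/(5/3 + 3) = 15/7.
y_3 = 10/(15/7 + 3) = 35/18.
y_4 = 10/(35/18 + 3) = 180/89.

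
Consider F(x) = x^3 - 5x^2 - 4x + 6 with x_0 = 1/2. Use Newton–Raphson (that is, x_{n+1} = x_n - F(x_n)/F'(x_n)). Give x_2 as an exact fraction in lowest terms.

F'(x) = 3x^2 - 10x - 4.
F(1/2) = 23/8, F'(1/2) = -33/4, so x_1 = (1/2) - (23/8)/(-33/4) = 28/33.
F(28/33) = -13754/35937, F'(28/33) = -3748/363, so x_2 = (28/33) - (-13754/35937)/(-3748/363) = 150539/185526.

150539/185526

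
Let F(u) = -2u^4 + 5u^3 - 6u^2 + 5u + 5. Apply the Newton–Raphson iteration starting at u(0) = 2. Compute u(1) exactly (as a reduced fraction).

F'(u) = -8u^3 + 15u^2 - 12u + 5.
F(2) = -1, F'(2) = -23, so u(1) = 2 - (-1)/(-23) = 45/23.

45/23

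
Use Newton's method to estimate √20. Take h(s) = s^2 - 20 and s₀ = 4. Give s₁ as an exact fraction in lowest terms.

h'(s) = 2s.
h(4) = -4, h'(4) = 8, so s₁ = 4 - (-4)/8 = 9/2.

9/2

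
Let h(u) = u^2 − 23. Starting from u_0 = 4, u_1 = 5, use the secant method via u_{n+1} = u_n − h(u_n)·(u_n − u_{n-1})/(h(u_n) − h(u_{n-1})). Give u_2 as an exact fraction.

h(4) = −7, h(5) = 2. u_2 = 5 − 2·(5 − 4)/(2 − (−7)) = 43/9.

43/9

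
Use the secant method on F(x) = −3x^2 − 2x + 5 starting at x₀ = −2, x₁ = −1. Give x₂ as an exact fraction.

−11/7

F(−2) = −3, F(−1) = 4. x₂ = (−1) − 4·((−1) − (−2))/(4 − (−3)) = −11/7.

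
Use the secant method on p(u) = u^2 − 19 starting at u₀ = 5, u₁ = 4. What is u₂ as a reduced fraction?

p(5) = 6, p(4) = −3. u₂ = 4 − (−3)·(4 − 5)/((−3) − 6) = 13/3.

13/3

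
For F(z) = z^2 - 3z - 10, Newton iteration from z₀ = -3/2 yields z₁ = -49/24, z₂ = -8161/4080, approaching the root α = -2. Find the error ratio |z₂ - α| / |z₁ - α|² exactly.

z₁ - α = -49/24 - (-2) = -49/24 + 2 = -1/24, so |z₁ - α| = 1/24.
z₂ - α = -8161/4080 - (-2) = -8161/4080 + 2 = -1/4080, so |z₂ - α| = 1/4080.
|z₁ - α|² = 1/576.
Ratio = (1/4080) / (1/576) = 12/85.

12/85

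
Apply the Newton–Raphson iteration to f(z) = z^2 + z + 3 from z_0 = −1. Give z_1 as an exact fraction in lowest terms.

2

f'(z) = 2z + 1.
f(−1) = 3, f'(−1) = −1, so z_1 = (−1) − 3/(−1) = 2.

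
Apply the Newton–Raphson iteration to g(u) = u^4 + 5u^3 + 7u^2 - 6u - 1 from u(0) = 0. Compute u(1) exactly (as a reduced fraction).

-1/6

g'(u) = 4u^3 + 15u^2 + 14u - 6.
g(0) = -1, g'(0) = -6, so u(1) = 0 - (-1)/(-6) = -1/6.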